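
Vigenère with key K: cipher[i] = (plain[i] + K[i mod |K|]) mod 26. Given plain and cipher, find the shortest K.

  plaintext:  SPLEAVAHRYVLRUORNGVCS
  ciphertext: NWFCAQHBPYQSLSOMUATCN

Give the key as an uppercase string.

  i= 0: N-S = 21 → V
  i= 1: W-P =  7 → H
  i= 2: F-L = 20 → U
  i= 3: C-E = 24 → Y
  i= 4: A-A =  0 → A
  i= 5: Q-V = 21 → V
  i= 6: H-A =  7 → H
  i= 7: B-H = 20 → U
  i= 8: P-R = 24 → Y
  i= 9: Y-Y =  0 → A
  i=10: Q-V = 21 → V
  i=11: S-L =  7 → H
  i=12: L-R = 20 → U
  i=13: S-U = 24 → Y
  i=14: O-O =  0 → A
  i=15: M-R = 21 → V
  i=16: U-N =  7 → H
  i=17: A-G = 20 → U
  i=18: T-V = 24 → Y
  i=19: C-C =  0 → A
  i=20: N-S = 21 → V
  shifts repeat with period 5: VHUYA

VHUYA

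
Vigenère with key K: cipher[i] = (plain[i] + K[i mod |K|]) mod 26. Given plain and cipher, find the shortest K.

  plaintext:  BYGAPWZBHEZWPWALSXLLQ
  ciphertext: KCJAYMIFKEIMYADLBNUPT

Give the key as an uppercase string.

JEDAJQ

  i= 0: K-B =  9 → J
  i= 1: C-Y =  4 → E
  i= 2: J-G =  3 → D
  i= 3: A-A =  0 → A
  i= 4: Y-P =  9 → J
  i= 5: M-W = 16 → Q
  i= 6: I-Z =  9 → J
  i= 7: F-B =  4 → E
  i= 8: K-H =  3 → D
  i= 9: E-E =  0 → A
  i=10: I-Z =  9 → J
  i=11: M-W = 16 → Q
  i=12: Y-P =  9 → J
  i=13: A-W =  4 → E
  i=14: D-A =  3 → D
  i=15: L-L =  0 → A
  i=16: B-S =  9 → J
  i=17: N-X = 16 → Q
  i=18: U-L =  9 → J
  i=19: P-L =  4 → E
  i=20: T-Q =  3 → D
  shifts repeat with period 6: JEDAJQ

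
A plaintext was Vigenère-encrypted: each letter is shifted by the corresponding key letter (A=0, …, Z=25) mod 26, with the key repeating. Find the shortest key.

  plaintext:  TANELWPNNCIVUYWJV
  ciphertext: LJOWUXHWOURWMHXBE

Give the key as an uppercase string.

SJB

  i= 0: L-T = 18 → S
  i= 1: J-A =  9 → J
  i= 2: O-N =  1 → B
  i= 3: W-E = 18 → S
  i= 4: U-L =  9 → J
  i= 5: X-W =  1 → B
  i= 6: H-P = 18 → S
  i= 7: W-N =  9 → J
  i= 8: O-N =  1 → B
  i= 9: U-C = 18 → S
  i=10: R-I =  9 → J
  i=11: W-V =  1 → B
  i=12: M-U = 18 → S
  i=13: H-Y =  9 → J
  i=14: X-W =  1 → B
  i=15: B-J = 18 → S
  i=16: E-V =  9 → J
  shifts repeat with period 3: SJB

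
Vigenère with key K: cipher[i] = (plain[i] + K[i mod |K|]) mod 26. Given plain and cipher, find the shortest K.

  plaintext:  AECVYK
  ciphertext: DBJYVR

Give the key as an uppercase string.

  i= 0: D-A =  3 → D
  i= 1: B-E = 23 → X
  i= 2: J-C =  7 → H
  i= 3: Y-V =  3 → D
  i= 4: V-Y = 23 → X
  i= 5: R-K =  7 → H
  shifts repeat with period 3: DXH

DXH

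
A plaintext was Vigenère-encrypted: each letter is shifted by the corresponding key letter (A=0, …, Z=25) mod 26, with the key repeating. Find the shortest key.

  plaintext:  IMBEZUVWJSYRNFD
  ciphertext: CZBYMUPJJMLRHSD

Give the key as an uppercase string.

UNA

  i= 0: C-I = 20 → U
  i= 1: Z-M = 13 → N
  i= 2: B-B =  0 → A
  i= 3: Y-E = 20 → U
  i= 4: M-Z = 13 → N
  i= 5: U-U =  0 → A
  i= 6: P-V = 20 → U
  i= 7: J-W = 13 → N
  i= 8: J-J =  0 → A
  i= 9: M-S = 20 → U
  i=10: L-Y = 13 → N
  i=11: R-R =  0 → A
  i=12: H-N = 20 → U
  i=13: S-F = 13 → N
  i=14: D-D =  0 → A
  shifts repeat with period 3: UNA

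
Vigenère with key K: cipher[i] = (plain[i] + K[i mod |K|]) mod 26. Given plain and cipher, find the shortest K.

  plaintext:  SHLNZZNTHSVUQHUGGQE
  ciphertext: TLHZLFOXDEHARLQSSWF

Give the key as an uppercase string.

BEWMMG

  i= 0: T-S =  1 → B
  i= 1: L-H =  4 → E
  i= 2: H-L = 22 → W
  i= 3: Z-N = 12 → M
  i= 4: L-Z = 12 → M
  i= 5: F-Z =  6 → G
  i= 6: O-N =  1 → B
  i= 7: X-T =  4 → E
  i= 8: D-H = 22 → W
  i= 9: E-S = 12 → M
  i=10: H-V = 12 → M
  i=11: A-U =  6 → G
  i=12: R-Q =  1 → B
  i=13: L-H =  4 → E
  i=14: Q-U = 22 → W
  i=15: S-G = 12 → M
  i=16: S-G = 12 → M
  i=17: W-Q =  6 → G
  i=18: F-E =  1 → B
  shifts repeat with period 6: BEWMMG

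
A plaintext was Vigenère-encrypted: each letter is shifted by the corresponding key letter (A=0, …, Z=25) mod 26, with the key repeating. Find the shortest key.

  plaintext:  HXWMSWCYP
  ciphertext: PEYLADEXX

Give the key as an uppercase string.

IHCZ

  i= 0: P-H =  8 → I
  i= 1: E-X =  7 → H
  i= 2: Y-W =  2 → C
  i= 3: L-M = 25 → Z
  i= 4: A-S =  8 → I
  i= 5: D-W =  7 → H
  i= 6: E-C =  2 → C
  i= 7: X-Y = 25 → Z
  i= 8: X-P =  8 → I
  shifts repeat with period 4: IHCZ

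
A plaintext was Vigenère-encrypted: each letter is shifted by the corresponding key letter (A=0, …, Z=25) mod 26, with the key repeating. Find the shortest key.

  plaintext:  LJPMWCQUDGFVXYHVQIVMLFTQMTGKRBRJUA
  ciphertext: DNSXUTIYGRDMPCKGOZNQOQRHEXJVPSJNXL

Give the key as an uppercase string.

SEDLYR

  i= 0: D-L = 18 → S
  i= 1: N-J =  4 → E
  i= 2: S-P =  3 → D
  i= 3: X-M = 11 → L
  i= 4: U-W = 24 → Y
  i= 5: T-C = 17 → R
  i= 6: I-Q = 18 → S
  i= 7: Y-U =  4 → E
  i= 8: G-D =  3 → D
  i= 9: R-G = 11 → L
  i=10: D-F = 24 → Y
  i=11: M-V = 17 → R
  i=12: P-X = 18 → S
  i=13: C-Y =  4 → E
  i=14: K-H =  3 → D
  i=15: G-V = 11 → L
  i=16: O-Q = 24 → Y
  i=17: Z-I = 17 → R
  i=18: N-V = 18 → S
  i=19: Q-M =  4 → E
  i=20: O-L =  3 → D
  i=21: Q-F = 11 → L
  i=22: R-T = 24 → Y
  i=23: H-Q = 17 → R
  i=24: E-M = 18 → S
  i=25: X-T =  4 → E
  i=26: J-G =  3 → D
  i=27: V-K = 11 → L
  i=28: P-R = 24 → Y
  i=29: S-B = 17 → R
  i=30: J-R = 18 → S
  i=31: N-J =  4 → E
  i=32: X-U =  3 → D
  i=33: L-A = 11 → L
  shifts repeat with period 6: SEDLYR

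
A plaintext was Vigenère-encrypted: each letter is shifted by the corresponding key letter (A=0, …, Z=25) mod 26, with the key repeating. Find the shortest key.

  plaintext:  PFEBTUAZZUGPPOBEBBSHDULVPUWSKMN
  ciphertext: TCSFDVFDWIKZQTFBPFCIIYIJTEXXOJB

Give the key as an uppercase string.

  i= 0: T-P =  4 → E
  i= 1: C-F = 23 → X
  i= 2: S-E = 14 → O
  i= 3: F-B =  4 → E
  i= 4: D-T = 10 → K
  i= 5: V-U =  1 → B
  i= 6: F-A =  5 → F
  i= 7: D-Z =  4 → E
  i= 8: W-Z = 23 → X
  i= 9: I-U = 14 → O
  i=10: K-G =  4 → E
  i=11: Z-P = 10 → K
  i=12: Q-P =  1 → B
  i=13: T-O =  5 → F
  i=14: F-B =  4 → E
  i=15: B-E = 23 → X
  i=16: P-B = 14 → O
  i=17: F-B =  4 → E
  i=18: C-S = 10 → K
  i=19: I-H =  1 → B
  i=20: I-D =  5 → F
  i=21: Y-U =  4 → E
  i=22: I-L = 23 → X
  i=23: J-V = 14 → O
  i=24: T-P =  4 → E
  i=25: E-U = 10 → K
  i=26: X-W =  1 → B
  i=27: X-S =  5 → F
  i=28: O-K =  4 → E
  i=29: J-M = 23 → X
  i=30: B-N = 14 → O
  shifts repeat with period 7: EXOEKBF

EXOEKBF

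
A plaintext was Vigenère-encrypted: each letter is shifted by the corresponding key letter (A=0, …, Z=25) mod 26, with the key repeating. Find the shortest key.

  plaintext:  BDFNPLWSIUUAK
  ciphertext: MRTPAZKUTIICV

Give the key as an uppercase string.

  i= 0: M-B = 11 → L
  i= 1: R-D = 14 → O
  i= 2: T-F = 14 → O
  i= 3: P-N =  2 → C
  i= 4: A-P = 11 → L
  i= 5: Z-L = 14 → O
  i= 6: K-W = 14 → O
  i= 7: U-S =  2 → C
  i= 8: T-I = 11 → L
  i= 9: I-U = 14 → O
  i=10: I-U = 14 → O
  i=11: C-A =  2 → C
  i=12: V-K = 11 → L
  shifts repeat with period 4: LOOC

LOOC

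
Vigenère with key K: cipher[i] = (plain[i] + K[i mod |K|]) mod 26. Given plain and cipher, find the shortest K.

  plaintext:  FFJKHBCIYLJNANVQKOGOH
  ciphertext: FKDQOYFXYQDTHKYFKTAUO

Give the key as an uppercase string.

  i= 0: F-F =  0 → A
  i= 1: K-F =  5 → F
  i= 2: D-J = 20 → U
  i= 3: Q-K =  6 → G
  i= 4: O-H =  7 → H
  i= 5: Y-B = 23 → X
  i= 6: F-C =  3 → D
  i= 7: X-I = 15 → P
  i= 8: Y-Y =  0 → A
  i= 9: Q-L =  5 → F
  i=10: D-J = 20 → U
  i=11: T-N =  6 → G
  i=12: H-A =  7 → H
  i=13: K-N = 23 → X
  i=14: Y-V =  3 → D
  i=15: F-Q = 15 → P
  i=16: K-K =  0 → A
  i=17: T-O =  5 → F
  i=18: A-G = 20 → U
  i=19: U-O =  6 → G
  i=20: O-H =  7 → H
  shifts repeat with period 8: AFUGHXDP

AFUGHXDP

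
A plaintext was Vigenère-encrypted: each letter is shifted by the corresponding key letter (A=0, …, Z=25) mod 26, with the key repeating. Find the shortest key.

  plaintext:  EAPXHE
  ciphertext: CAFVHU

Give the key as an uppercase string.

YAQ

  i= 0: C-E = 24 → Y
  i= 1: A-A =  0 → A
  i= 2: F-P = 16 → Q
  i= 3: V-X = 24 → Y
  i= 4: H-H =  0 → A
  i= 5: U-E = 16 → Q
  shifts repeat with period 3: YAQ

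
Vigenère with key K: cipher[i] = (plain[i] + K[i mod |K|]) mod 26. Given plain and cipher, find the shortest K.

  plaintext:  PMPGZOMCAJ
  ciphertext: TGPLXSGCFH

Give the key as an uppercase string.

  i= 0: T-P =  4 → E
  i= 1: G-M = 20 → U
  i= 2: P-P =  0 → A
  i= 3: L-G =  5 → F
  i= 4: X-Z = 24 → Y
  i= 5: S-O =  4 → E
  i= 6: G-M = 20 → U
  i= 7: C-C =  0 → A
  i= 8: F-A =  5 → F
  i= 9: H-J = 24 → Y
  shifts repeat with period 5: EUAFY

EUAFY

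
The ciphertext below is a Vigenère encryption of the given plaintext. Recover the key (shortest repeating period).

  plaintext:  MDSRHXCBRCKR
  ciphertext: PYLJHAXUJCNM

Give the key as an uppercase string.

  i= 0: P-M =  3 → D
  i= 1: Y-D = 21 → V
  i= 2: L-S = 19 → T
  i= 3: J-R = 18 → S
  i= 4: H-H =  0 → A
  i= 5: A-X =  3 → D
  i= 6: X-C = 21 → V
  i= 7: U-B = 19 → T
  i= 8: J-R = 18 → S
  i= 9: C-C =  0 → A
  i=10: N-K =  3 → D
  i=11: M-R = 21 → V
  shifts repeat with period 5: DVTSA

DVTSA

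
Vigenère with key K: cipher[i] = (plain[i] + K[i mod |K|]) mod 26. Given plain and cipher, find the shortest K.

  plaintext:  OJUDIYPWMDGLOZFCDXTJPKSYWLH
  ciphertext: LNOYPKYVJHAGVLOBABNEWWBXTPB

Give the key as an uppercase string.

  i= 0: L-O = 23 → X
  i= 1: N-J =  4 → E
  i= 2: O-U = 20 → U
  i= 3: Y-D = 21 → V
  i= 4: P-I =  7 → H
  i= 5: K-Y = 12 → M
  i= 6: Y-P =  9 → J
  i= 7: V-W = 25 → Z
  i= 8: J-M = 23 → X
  i= 9: H-D =  4 → E
  i=10: A-G = 20 → U
  i=11: G-L = 21 → V
  i=12: V-O =  7 → H
  i=13: L-Z = 12 → M
  i=14: O-F =  9 → J
  i=15: B-C = 25 → Z
  i=16: A-D = 23 → X
  i=17: B-X =  4 → E
  i=18: N-T = 20 → U
  i=19: E-J = 21 → V
  i=20: W-P =  7 → H
  i=21: W-K = 12 → M
  i=22: B-S =  9 → J
  i=23: X-Y = 25 → Z
  i=24: T-W = 23 → X
  i=25: P-L =  4 → E
  i=26: B-H = 20 → U
  shifts repeat with period 8: XEUVHMJZ

XEUVHMJZ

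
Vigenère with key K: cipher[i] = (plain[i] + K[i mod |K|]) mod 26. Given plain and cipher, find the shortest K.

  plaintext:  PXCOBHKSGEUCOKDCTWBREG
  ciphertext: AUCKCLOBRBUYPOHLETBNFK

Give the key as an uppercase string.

LXAWBEEJ

  i= 0: A-P = 11 → L
  i= 1: U-X = 23 → X
  i= 2: C-C =  0 → A
  i= 3: K-O = 22 → W
  i= 4: C-B =  1 → B
  i= 5: L-H =  4 → E
  i= 6: O-K =  4 → E
  i= 7: B-S =  9 → J
  i= 8: R-G = 11 → L
  i= 9: B-E = 23 → X
  i=10: U-U =  0 → A
  i=11: Y-C = 22 → W
  i=12: P-O =  1 → B
  i=13: O-K =  4 → E
  i=14: H-D =  4 → E
  i=15: L-C =  9 → J
  i=16: E-T = 11 → L
  i=17: T-W = 23 → X
  i=18: B-B =  0 → A
  i=19: N-R = 22 → W
  i=20: F-E =  1 → B
  i=21: K-G =  4 → E
  shifts repeat with period 8: LXAWBEEJ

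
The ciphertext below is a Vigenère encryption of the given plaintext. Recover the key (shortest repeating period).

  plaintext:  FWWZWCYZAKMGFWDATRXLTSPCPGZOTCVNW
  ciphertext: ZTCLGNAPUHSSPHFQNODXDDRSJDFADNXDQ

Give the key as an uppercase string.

  i= 0: Z-F = 20 → U
  i= 1: T-W = 23 → X
  i= 2: C-W =  6 → G
  i= 3: L-Z = 12 → M
  i= 4: G-W = 10 → K
  i= 5: N-C = 11 → L
  i= 6: A-Y =  2 → C
  i= 7: P-Z = 16 → Q
  i= 8: U-A = 20 → U
  i= 9: H-K = 23 → X
  i=10: S-M =  6 → G
  i=11: S-G = 12 → M
  i=12: P-F = 10 → K
  i=13: H-W = 11 → L
  i=14: F-D =  2 → C
  i=15: Q-A = 16 → Q
  i=16: N-T = 20 → U
  i=17: O-R = 23 → X
  i=18: D-X =  6 → G
  i=19: X-L = 12 → M
  i=20: D-T = 10 → K
  i=21: D-S = 11 → L
  i=22: R-P =  2 → C
  i=23: S-C = 16 → Q
  i=24: J-P = 20 → U
  i=25: D-G = 23 → X
  i=26: F-Z =  6 → G
  i=27: A-O = 12 → M
  i=28: D-T = 10 → K
  i=29: N-C = 11 → L
  i=30: X-V =  2 → C
  i=31: D-N = 16 → Q
  i=32: Q-W = 20 → U
  shifts repeat with period 8: UXGMKLCQ

UXGMKLCQ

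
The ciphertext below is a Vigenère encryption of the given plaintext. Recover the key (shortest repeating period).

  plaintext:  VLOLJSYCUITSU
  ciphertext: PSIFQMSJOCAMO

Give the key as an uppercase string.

  i= 0: P-V = 20 → U
  i= 1: S-L =  7 → H
  i= 2: I-O = 20 → U
  i= 3: F-L = 20 → U
  i= 4: Q-J =  7 → H
  i= 5: M-S = 20 → U
  i= 6: S-Y = 20 → U
  i= 7: J-C =  7 → H
  i= 8: O-U = 20 → U
  i= 9: C-I = 20 → U
  i=10: A-T =  7 → H
  i=11: M-S = 20 → U
  i=12: O-U = 20 → U
  shifts repeat with period 3: UHU

UHU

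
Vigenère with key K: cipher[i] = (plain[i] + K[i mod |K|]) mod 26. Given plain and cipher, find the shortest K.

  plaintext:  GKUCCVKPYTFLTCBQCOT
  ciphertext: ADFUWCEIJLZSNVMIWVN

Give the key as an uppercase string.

UTLSUH

  i= 0: A-G = 20 → U
  i= 1: D-K = 19 → T
  i= 2: F-U = 11 → L
  i= 3: U-C = 18 → S
  i= 4: W-C = 20 → U
  i= 5: C-V =  7 → H
  i= 6: E-K = 20 → U
  i= 7: I-P = 19 → T
  i= 8: J-Y = 11 → L
  i= 9: L-T = 18 → S
  i=10: Z-F = 20 → U
  i=11: S-L =  7 → H
  i=12: N-T = 20 → U
  i=13: V-C = 19 → T
  i=14: M-B = 11 → L
  i=15: I-Q = 18 → S
  i=16: W-C = 20 → U
  i=17: V-O =  7 → H
  i=18: N-T = 20 → U
  shifts repeat with period 6: UTLSUH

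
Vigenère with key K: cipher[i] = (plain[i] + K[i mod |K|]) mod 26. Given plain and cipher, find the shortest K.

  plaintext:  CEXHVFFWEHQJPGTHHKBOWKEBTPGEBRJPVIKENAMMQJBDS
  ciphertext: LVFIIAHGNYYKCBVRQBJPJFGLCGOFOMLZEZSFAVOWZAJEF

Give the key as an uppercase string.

  i= 0: L-C =  9 → J
  i= 1: V-E = 17 → R
  i= 2: F-X =  8 → I
  i= 3: I-H =  1 → B
  i= 4: I-V = 13 → N
  i= 5: A-F = 21 → V
  i= 6: H-F =  2 → C
  i= 7: G-W = 10 → K
  i= 8: N-E =  9 → J
  i= 9: Y-H = 17 → R
  i=10: Y-Q =  8 → I
  i=11: K-J =  1 → B
  i=12: C-P = 13 → N
  i=13: B-G = 21 → V
  i=14: V-T =  2 → C
  i=15: R-H = 10 → K
  i=16: Q-H =  9 → J
  i=17: B-K = 17 → R
  i=18: J-B =  8 → I
  i=19: P-O =  1 → B
  i=20: J-W = 13 → N
  i=21: F-K = 21 → V
  i=22: G-E =  2 → C
  i=23: L-B = 10 → K
  i=24: C-T =  9 → J
  i=25: G-P = 17 → R
  i=26: O-G =  8 → I
  i=27: F-E =  1 → B
  i=28: O-B = 13 → N
  i=29: M-R = 21 → V
  i=30: L-J =  2 → C
  i=31: Z-P = 10 → K
  i=32: E-V =  9 → J
  i=33: Z-I = 17 → R
  i=34: S-K =  8 → I
  i=35: F-E =  1 → B
  i=36: A-N = 13 → N
  i=37: V-A = 21 → V
  i=38: O-M =  2 → C
  i=39: W-M = 10 → K
  i=40: Z-Q =  9 → J
  i=41: A-J = 17 → R
  i=42: J-B =  8 → I
  i=43: E-D =  1 → B
  i=44: F-S = 13 → N
  shifts repeat with period 8: JRIBNVCK

JRIBNVCK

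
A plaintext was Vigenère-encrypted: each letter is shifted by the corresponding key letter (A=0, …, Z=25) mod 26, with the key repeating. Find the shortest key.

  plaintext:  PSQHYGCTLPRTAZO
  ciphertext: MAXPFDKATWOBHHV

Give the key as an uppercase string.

XIHIH

  i= 0: M-P = 23 → X
  i= 1: A-S =  8 → I
  i= 2: X-Q =  7 → H
  i= 3: P-H =  8 → I
  i= 4: F-Y =  7 → H
  i= 5: D-G = 23 → X
  i= 6: K-C =  8 → I
  i= 7: A-T =  7 → H
  i= 8: T-L =  8 → I
  i= 9: W-P =  7 → H
  i=10: O-R = 23 → X
  i=11: B-T =  8 → I
  i=12: H-A =  7 → H
  i=13: H-Z =  8 → I
  i=14: V-O =  7 → H
  shifts repeat with period 5: XIHIH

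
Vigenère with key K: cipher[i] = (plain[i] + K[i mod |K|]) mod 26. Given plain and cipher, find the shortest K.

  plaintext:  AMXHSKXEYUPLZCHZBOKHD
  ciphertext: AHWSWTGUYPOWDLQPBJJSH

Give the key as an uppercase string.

  i= 0: A-A =  0 → A
  i= 1: H-M = 21 → V
  i= 2: W-X = 25 → Z
  i= 3: S-H = 11 → L
  i= 4: W-S =  4 → E
  i= 5: T-K =  9 → J
  i= 6: G-X =  9 → J
  i= 7: U-E = 16 → Q
  i= 8: Y-Y =  0 → A
  i= 9: P-U = 21 → V
  i=10: O-P = 25 → Z
  i=11: W-L = 11 → L
  i=12: D-Z =  4 → E
  i=13: L-C =  9 → J
  i=14: Q-H =  9 → J
  i=15: P-Z = 16 → Q
  i=16: B-B =  0 → A
  i=17: J-O = 21 → V
  i=18: J-K = 25 → Z
  i=19: S-H = 11 → L
  i=20: H-D =  4 → E
  shifts repeat with period 8: AVZLEJJQ

AVZLEJJQ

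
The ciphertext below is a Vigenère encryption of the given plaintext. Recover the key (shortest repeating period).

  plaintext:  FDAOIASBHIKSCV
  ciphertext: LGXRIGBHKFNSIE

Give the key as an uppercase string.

  i= 0: L-F =  6 → G
  i= 1: G-D =  3 → D
  i= 2: X-A = 23 → X
  i= 3: R-O =  3 → D
  i= 4: I-I =  0 → A
  i= 5: G-A =  6 → G
  i= 6: B-S =  9 → J
  i= 7: H-B =  6 → G
  i= 8: K-H =  3 → D
  i= 9: F-I = 23 → X
  i=10: N-K =  3 → D
  i=11: S-S =  0 → A
  i=12: I-C =  6 → G
  i=13: E-V =  9 → J
  shifts repeat with period 7: GDXDAGJ

GDXDAGJ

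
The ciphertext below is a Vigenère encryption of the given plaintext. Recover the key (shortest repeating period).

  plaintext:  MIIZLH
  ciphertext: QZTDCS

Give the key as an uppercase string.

  i= 0: Q-M =  4 → E
  i= 1: Z-I = 17 → R
  i= 2: T-I = 11 → L
  i= 3: D-Z =  4 → E
  i= 4: C-L = 17 → R
  i= 5: S-H = 11 → L
  shifts repeat with period 3: ERL

ERL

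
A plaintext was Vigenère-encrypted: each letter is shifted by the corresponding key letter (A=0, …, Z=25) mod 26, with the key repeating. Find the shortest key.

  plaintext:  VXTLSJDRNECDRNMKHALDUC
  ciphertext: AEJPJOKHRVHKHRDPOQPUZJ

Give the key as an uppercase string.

  i= 0: A-V =  5 → F
  i= 1: E-X =  7 → H
  i= 2: J-T = 16 → Q
  i= 3: P-L =  4 → E
  i= 4: J-S = 17 → R
  i= 5: O-J =  5 → F
  i= 6: K-D =  7 → H
  i= 7: H-R = 16 → Q
  i= 8: R-N =  4 → E
  i= 9: V-E = 17 → R
  i=10: H-C =  5 → F
  i=11: K-D =  7 → H
  i=12: H-R = 16 → Q
  i=13: R-N =  4 → E
  i=14: D-M = 17 → R
  i=15: P-K =  5 → F
  i=16: O-H =  7 → H
  i=17: Q-A = 16 → Q
  i=18: P-L =  4 → E
  i=19: U-D = 17 → R
  i=20: Z-U =  5 → F
  i=21: J-C =  7 → H
  shifts repeat with period 5: FHQER

FHQER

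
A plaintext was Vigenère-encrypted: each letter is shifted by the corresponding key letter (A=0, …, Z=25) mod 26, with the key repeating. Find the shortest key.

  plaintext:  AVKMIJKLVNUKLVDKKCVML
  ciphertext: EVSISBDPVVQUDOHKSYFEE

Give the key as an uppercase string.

  i= 0: E-A =  4 → E
  i= 1: V-V =  0 → A
  i= 2: S-K =  8 → I
  i= 3: I-M = 22 → W
  i= 4: S-I = 10 → K
  i= 5: B-J = 18 → S
  i= 6: D-K = 19 → T
  i= 7: P-L =  4 → E
  i= 8: V-V =  0 → A
  i= 9: V-N =  8 → I
  i=10: Q-U = 22 → W
  i=11: U-K = 10 → K
  i=12: D-L = 18 → S
  i=13: O-V = 19 → T
  i=14: H-D =  4 → E
  i=15: K-K =  0 → A
  i=16: S-K =  8 → I
  i=17: Y-C = 22 → W
  i=18: F-V = 10 → K
  i=19: E-M = 18 → S
  i=20: E-L = 19 → T
  shifts repeat with period 7: EAIWKST

EAIWKST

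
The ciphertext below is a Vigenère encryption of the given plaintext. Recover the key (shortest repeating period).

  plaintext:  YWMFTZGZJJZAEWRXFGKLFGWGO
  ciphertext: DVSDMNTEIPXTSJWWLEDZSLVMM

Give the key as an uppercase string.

  i= 0: D-Y =  5 → F
  i= 1: V-W = 25 → Z
  i= 2: S-M =  6 → G
  i= 3: D-F = 24 → Y
  i= 4: M-T = 19 → T
  i= 5: N-Z = 14 → O
  i= 6: T-G = 13 → N
  i= 7: E-Z =  5 → F
  i= 8: I-J = 25 → Z
  i= 9: P-J =  6 → G
  i=10: X-Z = 24 → Y
  i=11: T-A = 19 → T
  i=12: S-E = 14 → O
  i=13: J-W = 13 → N
  i=14: W-R =  5 → F
  i=15: W-X = 25 → Z
  i=16: L-F =  6 → G
  i=17: E-G = 24 → Y
  i=18: D-K = 19 → T
  i=19: Z-L = 14 → O
  i=20: S-F = 13 → N
  i=21: L-G =  5 → F
  i=22: V-W = 25 → Z
  i=23: M-G =  6 → G
  i=24: M-O = 24 → Y
  shifts repeat with period 7: FZGYTON

FZGYTON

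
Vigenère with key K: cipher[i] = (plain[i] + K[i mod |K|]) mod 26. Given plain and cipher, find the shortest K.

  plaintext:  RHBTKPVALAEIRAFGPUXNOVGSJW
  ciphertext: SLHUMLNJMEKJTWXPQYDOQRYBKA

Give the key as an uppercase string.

  i= 0: S-R =  1 → B
  i= 1: L-H =  4 → E
  i= 2: H-B =  6 → G
  i= 3: U-T =  1 → B
  i= 4: M-K =  2 → C
  i= 5: L-P = 22 → W
  i= 6: N-V = 18 → S
  i= 7: J-A =  9 → J
  i= 8: M-L =  1 → B
  i= 9: E-A =  4 → E
  i=10: K-E =  6 → G
  i=11: J-I =  1 → B
  i=12: T-R =  2 → C
  i=13: W-A = 22 → W
  i=14: X-F = 18 → S
  i=15: P-G =  9 → J
  i=16: Q-P =  1 → B
  i=17: Y-U =  4 → E
  i=18: D-X =  6 → G
  i=19: O-N =  1 → B
  i=20: Q-O =  2 → C
  i=21: R-V = 22 → W
  i=22: Y-G = 18 → S
  i=23: B-S =  9 → J
  i=24: K-J =  1 → B
  i=25: A-W =  4 → E
  shifts repeat with period 8: BEGBCWSJ

BEGBCWSJ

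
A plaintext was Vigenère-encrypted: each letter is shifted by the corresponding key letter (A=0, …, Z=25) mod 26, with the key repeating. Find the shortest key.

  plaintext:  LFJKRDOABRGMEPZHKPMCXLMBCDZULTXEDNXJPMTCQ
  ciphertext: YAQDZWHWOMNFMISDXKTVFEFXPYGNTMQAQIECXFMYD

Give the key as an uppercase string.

NVHTITTW

  i= 0: Y-L = 13 → N
  i= 1: A-F = 21 → V
  i= 2: Q-J =  7 → H
  i= 3: D-K = 19 → T
  i= 4: Z-R =  8 → I
  i= 5: W-D = 19 → T
  i= 6: H-O = 19 → T
  i= 7: W-A = 22 → W
  i= 8: O-B = 13 → N
  i= 9: M-R = 21 → V
  i=10: N-G =  7 → H
  i=11: F-M = 19 → T
  i=12: M-E =  8 → I
  i=13: I-P = 19 → T
  i=14: S-Z = 19 → T
  i=15: D-H = 22 → W
  i=16: X-K = 13 → N
  i=17: K-P = 21 → V
  i=18: T-M =  7 → H
  i=19: V-C = 19 → T
  i=20: F-X =  8 → I
  i=21: E-L = 19 → T
  i=22: F-M = 19 → T
  i=23: X-B = 22 → W
  i=24: P-C = 13 → N
  i=25: Y-D = 21 → V
  i=26: G-Z =  7 → H
  i=27: N-U = 19 → T
  i=28: T-L =  8 → I
  i=29: M-T = 19 → T
  i=30: Q-X = 19 → T
  i=31: A-E = 22 → W
  i=32: Q-D = 13 → N
  i=33: I-N = 21 → V
  i=34: E-X =  7 → H
  i=35: C-J = 19 → T
  i=36: X-P =  8 → I
  i=37: F-M = 19 → T
  i=38: M-T = 19 → T
  i=39: Y-C = 22 → W
  i=40: D-Q = 13 → N
  shifts repeat with period 8: NVHTITTW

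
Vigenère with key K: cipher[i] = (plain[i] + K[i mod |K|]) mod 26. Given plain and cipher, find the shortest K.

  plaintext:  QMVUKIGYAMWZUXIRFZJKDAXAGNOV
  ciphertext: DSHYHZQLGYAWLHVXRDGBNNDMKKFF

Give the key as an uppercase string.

NGMEXRK

  i= 0: D-Q = 13 → N
  i= 1: S-M =  6 → G
  i= 2: H-V = 12 → M
  i= 3: Y-U =  4 → E
  i= 4: H-K = 23 → X
  i= 5: Z-I = 17 → R
  i= 6: Q-G = 10 → K
  i= 7: L-Y = 13 → N
  i= 8: G-A =  6 → G
  i= 9: Y-M = 12 → M
  i=10: A-W =  4 → E
  i=11: W-Z = 23 → X
  i=12: L-U = 17 → R
  i=13: H-X = 10 → K
  i=14: V-I = 13 → N
  i=15: X-R =  6 → G
  i=16: R-F = 12 → M
  i=17: D-Z =  4 → E
  i=18: G-J = 23 → X
  i=19: B-K = 17 → R
  i=20: N-D = 10 → K
  i=21: N-A = 13 → N
  i=22: D-X =  6 → G
  i=23: M-A = 12 → M
  i=24: K-G =  4 → E
  i=25: K-N = 23 → X
  i=26: F-O = 17 → R
  i=27: F-V = 10 → K
  shifts repeat with period 7: NGMEXRK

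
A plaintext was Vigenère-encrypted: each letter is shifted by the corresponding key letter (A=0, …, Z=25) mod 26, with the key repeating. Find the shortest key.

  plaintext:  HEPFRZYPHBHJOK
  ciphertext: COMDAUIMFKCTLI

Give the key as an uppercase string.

  i= 0: C-H = 21 → V
  i= 1: O-E = 10 → K
  i= 2: M-P = 23 → X
  i= 3: D-F = 24 → Y
  i= 4: A-R =  9 → J
  i= 5: U-Z = 21 → V
  i= 6: I-Y = 10 → K
  i= 7: M-P = 23 → X
  i= 8: F-H = 24 → Y
  i= 9: K-B =  9 → J
  i=10: C-H = 21 → V
  i=11: T-J = 10 → K
  i=12: L-O = 23 → X
  i=13: I-K = 24 → Y
  shifts repeat with period 5: VKXYJ

VKXYJ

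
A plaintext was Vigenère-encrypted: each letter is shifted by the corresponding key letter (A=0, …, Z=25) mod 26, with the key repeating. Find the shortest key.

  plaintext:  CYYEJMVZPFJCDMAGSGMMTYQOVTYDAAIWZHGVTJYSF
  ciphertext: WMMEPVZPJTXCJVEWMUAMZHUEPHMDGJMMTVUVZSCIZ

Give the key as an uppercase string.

UOOAGJEQ

  i= 0: W-C = 20 → U
  i= 1: M-Y = 14 → O
  i= 2: M-Y = 14 → O
  i= 3: E-E =  0 → A
  i= 4: P-J =  6 → G
  i= 5: V-M =  9 → J
  i= 6: Z-V =  4 → E
  i= 7: P-Z = 16 → Q
  i= 8: J-P = 20 → U
  i= 9: T-F = 14 → O
  i=10: X-J = 14 → O
  i=11: C-C =  0 → A
  i=12: J-D =  6 → G
  i=13: V-M =  9 → J
  i=14: E-A =  4 → E
  i=15: W-G = 16 → Q
  i=16: M-S = 20 → U
  i=17: U-G = 14 → O
  i=18: A-M = 14 → O
  i=19: M-M =  0 → A
  i=20: Z-T =  6 → G
  i=21: H-Y =  9 → J
  i=22: U-Q =  4 → E
  i=23: E-O = 16 → Q
  i=24: P-V = 20 → U
  i=25: H-T = 14 → O
  i=26: M-Y = 14 → O
  i=27: D-D =  0 → A
  i=28: G-A =  6 → G
  i=29: J-A =  9 → J
  i=30: M-I =  4 → E
  i=31: M-W = 16 → Q
  i=32: T-Z = 20 → U
  i=33: V-H = 14 → O
  i=34: U-G = 14 → O
  i=35: V-V =  0 → A
  i=36: Z-T =  6 → G
  i=37: S-J =  9 → J
  i=38: C-Y =  4 → E
  i=39: I-S = 16 → Q
  i=40: Z-F = 20 → U
  shifts repeat with period 8: UOOAGJEQ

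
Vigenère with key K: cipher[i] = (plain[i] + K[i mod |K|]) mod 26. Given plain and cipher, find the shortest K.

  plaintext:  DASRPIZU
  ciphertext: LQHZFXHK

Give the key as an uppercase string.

  i= 0: L-D =  8 → I
  i= 1: Q-A = 16 → Q
  i= 2: H-S = 15 → P
  i= 3: Z-R =  8 → I
  i= 4: F-P = 16 → Q
  i= 5: X-I = 15 → P
  i= 6: H-Z =  8 → I
  i= 7: K-U = 16 → Q
  shifts repeat with period 3: IQP

IQP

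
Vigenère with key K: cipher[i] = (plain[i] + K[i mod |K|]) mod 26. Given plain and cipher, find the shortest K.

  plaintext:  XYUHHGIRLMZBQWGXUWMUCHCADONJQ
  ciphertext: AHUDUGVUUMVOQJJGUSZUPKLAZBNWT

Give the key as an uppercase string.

  i= 0: A-X =  3 → D
  i= 1: H-Y =  9 → J
  i= 2: U-U =  0 → A
  i= 3: D-H = 22 → W
  i= 4: U-H = 13 → N
  i= 5: G-G =  0 → A
  i= 6: V-I = 13 → N
  i= 7: U-R =  3 → D
  i= 8: U-L =  9 → J
  i= 9: M-M =  0 → A
  i=10: V-Z = 22 → W
  i=11: O-B = 13 → N
  i=12: Q-Q =  0 → A
  i=13: J-W = 13 → N
  i=14: J-G =  3 → D
  i=15: G-X =  9 → J
  i=16: U-U =  0 → A
  i=17: S-W = 22 → W
  i=18: Z-M = 13 → N
  i=19: U-U =  0 → A
  i=20: P-C = 13 → N
  i=21: K-H =  3 → D
  i=22: L-C =  9 → J
  i=23: A-A =  0 → A
  i=24: Z-D = 22 → W
  i=25: B-O = 13 → N
  i=26: N-N =  0 → A
  i=27: W-J = 13 → N
  i=28: T-Q =  3 → D
  shifts repeat with period 7: DJAWNAN

DJAWNAN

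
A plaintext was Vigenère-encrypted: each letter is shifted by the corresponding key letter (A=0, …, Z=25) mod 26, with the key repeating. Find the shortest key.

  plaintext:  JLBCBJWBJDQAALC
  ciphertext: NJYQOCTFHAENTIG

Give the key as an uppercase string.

  i= 0: N-J =  4 → E
  i= 1: J-L = 24 → Y
  i= 2: Y-B = 23 → X
  i= 3: Q-C = 14 → O
  i= 4: O-B = 13 → N
  i= 5: C-J = 19 → T
  i= 6: T-W = 23 → X
  i= 7: F-B =  4 → E
  i= 8: H-J = 24 → Y
  i= 9: A-D = 23 → X
  i=10: E-Q = 14 → O
  i=11: N-A = 13 → N
  i=12: T-A = 19 → T
  i=13: I-L = 23 → X
  i=14: G-C =  4 → E
  shifts repeat with period 7: EYXONTX

EYXONTX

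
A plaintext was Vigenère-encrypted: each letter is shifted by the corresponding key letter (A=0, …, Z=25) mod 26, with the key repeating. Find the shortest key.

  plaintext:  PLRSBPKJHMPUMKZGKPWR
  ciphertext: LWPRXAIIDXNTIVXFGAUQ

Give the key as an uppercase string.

  i= 0: L-P = 22 → W
  i= 1: W-L = 11 → L
  i= 2: P-R = 24 → Y
  i= 3: R-S = 25 → Z
  i= 4: X-B = 22 → W
  i= 5: A-P = 11 → L
  i= 6: I-K = 24 → Y
  i= 7: I-J = 25 → Z
  i= 8: D-H = 22 → W
  i= 9: X-M = 11 → L
  i=10: N-P = 24 → Y
  i=11: T-U = 25 → Z
  i=12: I-M = 22 → W
  i=13: V-K = 11 → L
  i=14: X-Z = 24 → Y
  i=15: F-G = 25 → Z
  i=16: G-K = 22 → W
  i=17: A-P = 11 → L
  i=18: U-W = 24 → Y
  i=19: Q-R = 25 → Z
  shifts repeat with period 4: WLYZ

WLYZ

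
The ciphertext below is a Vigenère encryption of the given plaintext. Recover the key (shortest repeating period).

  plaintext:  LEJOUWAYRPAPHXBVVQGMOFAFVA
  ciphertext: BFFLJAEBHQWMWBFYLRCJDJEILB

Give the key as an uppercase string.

  i= 0: B-L = 16 → Q
  i= 1: F-E =  1 → B
  i= 2: F-J = 22 → W
  i= 3: L-O = 23 → X
  i= 4: J-U = 15 → P
  i= 5: A-W =  4 → E
  i= 6: E-A =  4 → E
  i= 7: B-Y =  3 → D
  i= 8: H-R = 16 → Q
  i= 9: Q-P =  1 → B
  i=10: W-A = 22 → W
  i=11: M-P = 23 → X
  i=12: W-H = 15 → P
  i=13: B-X =  4 → E
  i=14: F-B =  4 → E
  i=15: Y-V =  3 → D
  i=16: L-V = 16 → Q
  i=17: R-Q =  1 → B
  i=18: C-G = 22 → W
  i=19: J-M = 23 → X
  i=20: D-O = 15 → P
  i=21: J-F =  4 → E
  i=22: E-A =  4 → E
  i=23: I-F =  3 → D
  i=24: L-V = 16 → Q
  i=25: B-A =  1 → B
  shifts repeat with period 8: QBWXPEED

QBWXPEED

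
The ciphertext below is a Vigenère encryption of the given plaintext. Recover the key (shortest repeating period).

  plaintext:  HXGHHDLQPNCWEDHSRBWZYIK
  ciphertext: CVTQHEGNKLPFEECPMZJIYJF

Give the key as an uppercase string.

VYNJABVX

  i= 0: C-H = 21 → V
  i= 1: V-X = 24 → Y
  i= 2: T-G = 13 → N
  i= 3: Q-H =  9 → J
  i= 4: H-H =  0 → A
  i= 5: E-D =  1 → B
  i= 6: G-L = 21 → V
  i= 7: N-Q = 23 → X
  i= 8: K-P = 21 → V
  i= 9: L-N = 24 → Y
  i=10: P-C = 13 → N
  i=11: F-W =  9 → J
  i=12: E-E =  0 → A
  i=13: E-D =  1 → B
  i=14: C-H = 21 → V
  i=15: P-S = 23 → X
  i=16: M-R = 21 → V
  i=17: Z-B = 24 → Y
  i=18: J-W = 13 → N
  i=19: I-Z =  9 → J
  i=20: Y-Y =  0 → A
  i=21: J-I =  1 → B
  i=22: F-K = 21 → V
  shifts repeat with period 8: VYNJABVX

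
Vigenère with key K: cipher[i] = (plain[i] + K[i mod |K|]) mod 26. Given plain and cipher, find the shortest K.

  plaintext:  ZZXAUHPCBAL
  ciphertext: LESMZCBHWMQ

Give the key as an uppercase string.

MFV

  i= 0: L-Z = 12 → M
  i= 1: E-Z =  5 → F
  i= 2: S-X = 21 → V
  i= 3: M-A = 12 → M
  i= 4: Z-U =  5 → F
  i= 5: C-H = 21 → V
  i= 6: B-P = 12 → M
  i= 7: H-C =  5 → F
  i= 8: W-B = 21 → V
  i= 9: M-A = 12 → M
  i=10: Q-L =  5 → F
  shifts repeat with period 3: MFV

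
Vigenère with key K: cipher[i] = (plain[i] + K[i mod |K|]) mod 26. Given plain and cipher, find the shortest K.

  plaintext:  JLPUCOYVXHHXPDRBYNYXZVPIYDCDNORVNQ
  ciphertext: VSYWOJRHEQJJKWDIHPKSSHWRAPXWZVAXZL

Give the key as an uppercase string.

  i= 0: V-J = 12 → M
  i= 1: S-L =  7 → H
  i= 2: Y-P =  9 → J
  i= 3: W-U =  2 → C
  i= 4: O-C = 12 → M
  i= 5: J-O = 21 → V
  i= 6: R-Y = 19 → T
  i= 7: H-V = 12 → M
  i= 8: E-X =  7 → H
  i= 9: Q-H =  9 → J
  i=10: J-H =  2 → C
  i=11: J-X = 12 → M
  i=12: K-P = 21 → V
  i=13: W-D = 19 → T
  i=14: D-R = 12 → M
  i=15: I-B =  7 → H
  i=16: H-Y =  9 → J
  i=17: P-N =  2 → C
  i=18: K-Y = 12 → M
  i=19: S-X = 21 → V
  i=20: S-Z = 19 → T
  i=21: H-V = 12 → M
  i=22: W-P =  7 → H
  i=23: R-I =  9 → J
  i=24: A-Y =  2 → C
  i=25: P-D = 12 → M
  i=26: X-C = 21 → V
  i=27: W-D = 19 → T
  i=28: Z-N = 12 → M
  i=29: V-O =  7 → H
  i=30: A-R =  9 → J
  i=31: X-V =  2 → C
  i=32: Z-N = 12 → M
  i=33: L-Q = 21 → V
  shifts repeat with period 7: MHJCMVT

MHJCMVT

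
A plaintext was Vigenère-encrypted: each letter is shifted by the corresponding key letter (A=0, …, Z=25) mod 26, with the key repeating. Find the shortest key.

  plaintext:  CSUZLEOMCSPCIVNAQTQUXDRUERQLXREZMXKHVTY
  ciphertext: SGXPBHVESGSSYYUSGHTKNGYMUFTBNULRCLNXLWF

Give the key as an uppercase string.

QODQQDHS

  i= 0: S-C = 16 → Q
  i= 1: G-S = 14 → O
  i= 2: X-U =  3 → D
  i= 3: P-Z = 16 → Q
  i= 4: B-L = 16 → Q
  i= 5: H-E =  3 → D
  i= 6: V-O =  7 → H
  i= 7: E-M = 18 → S
  i= 8: S-C = 16 → Q
  i= 9: G-S = 14 → O
  i=10: S-P =  3 → D
  i=11: S-C = 16 → Q
  i=12: Y-I = 16 → Q
  i=13: Y-V =  3 → D
  i=14: U-N =  7 → H
  i=15: S-A = 18 → S
  i=16: G-Q = 16 → Q
  i=17: H-T = 14 → O
  i=18: T-Q =  3 → D
  i=19: K-U = 16 → Q
  i=20: N-X = 16 → Q
  i=21: G-D =  3 → D
  i=22: Y-R =  7 → H
  i=23: M-U = 18 → S
  i=24: U-E = 16 → Q
  i=25: F-R = 14 → O
  i=26: T-Q =  3 → D
  i=27: B-L = 16 → Q
  i=28: N-X = 16 → Q
  i=29: U-R =  3 → D
  i=30: L-E =  7 → H
  i=31: R-Z = 18 → S
  i=32: C-M = 16 → Q
  i=33: L-X = 14 → O
  i=34: N-K =  3 → D
  i=35: X-H = 16 → Q
  i=36: L-V = 16 → Q
  i=37: W-T =  3 → D
  i=38: F-Y =  7 → H
  shifts repeat with period 8: QODQQDHS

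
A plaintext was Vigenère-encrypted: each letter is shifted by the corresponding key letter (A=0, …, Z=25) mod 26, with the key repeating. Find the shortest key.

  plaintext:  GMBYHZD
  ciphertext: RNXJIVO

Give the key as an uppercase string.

  i= 0: R-G = 11 → L
  i= 1: N-M =  1 → B
  i= 2: X-B = 22 → W
  i= 3: J-Y = 11 → L
  i= 4: I-H =  1 → B
  i= 5: V-Z = 22 → W
  i= 6: O-D = 11 → L
  shifts repeat with period 3: LBW

LBW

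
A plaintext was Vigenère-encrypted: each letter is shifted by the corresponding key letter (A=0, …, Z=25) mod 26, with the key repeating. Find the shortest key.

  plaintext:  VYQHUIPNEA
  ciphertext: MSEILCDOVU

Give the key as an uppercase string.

  i= 0: M-V = 17 → R
  i= 1: S-Y = 20 → U
  i= 2: E-Q = 14 → O
  i= 3: I-H =  1 → B
  i= 4: L-U = 17 → R
  i= 5: C-I = 20 → U
  i= 6: D-P = 14 → O
  i= 7: O-N =  1 → B
  i= 8: V-E = 17 → R
  i= 9: U-A = 20 → U
  shifts repeat with period 4: RUOB

RUOB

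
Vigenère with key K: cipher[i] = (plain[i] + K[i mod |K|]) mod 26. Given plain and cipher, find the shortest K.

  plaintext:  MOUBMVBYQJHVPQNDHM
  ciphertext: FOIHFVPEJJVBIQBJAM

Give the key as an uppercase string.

  i= 0: F-M = 19 → T
  i= 1: O-O =  0 → A
  i= 2: I-U = 14 → O
  i= 3: H-B =  6 → G
  i= 4: F-M = 19 → T
  i= 5: V-V =  0 → A
  i= 6: P-B = 14 → O
  i= 7: E-Y =  6 → G
  i= 8: J-Q = 19 → T
  i= 9: J-J =  0 → A
  i=10: V-H = 14 → O
  i=11: B-V =  6 → G
  i=12: I-P = 19 → T
  i=13: Q-Q =  0 → A
  i=14: B-N = 14 → O
  i=15: J-D =  6 → G
  i=16: A-H = 19 → T
  i=17: M-M =  0 → A
  shifts repeat with period 4: TAOG

TAOG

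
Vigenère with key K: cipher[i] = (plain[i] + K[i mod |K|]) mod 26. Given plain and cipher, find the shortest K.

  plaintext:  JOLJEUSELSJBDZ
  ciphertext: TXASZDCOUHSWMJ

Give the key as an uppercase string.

  i= 0: T-J = 10 → K
  i= 1: X-O =  9 → J
  i= 2: A-L = 15 → P
  i= 3: S-J =  9 → J
  i= 4: Z-E = 21 → V
  i= 5: D-U =  9 → J
  i= 6: C-S = 10 → K
  i= 7: O-E = 10 → K
  i= 8: U-L =  9 → J
  i= 9: H-S = 15 → P
  i=10: S-J =  9 → J
  i=11: W-B = 21 → V
  i=12: M-D =  9 → J
  i=13: J-Z = 10 → K
  shifts repeat with period 7: KJPJVJK

KJPJVJK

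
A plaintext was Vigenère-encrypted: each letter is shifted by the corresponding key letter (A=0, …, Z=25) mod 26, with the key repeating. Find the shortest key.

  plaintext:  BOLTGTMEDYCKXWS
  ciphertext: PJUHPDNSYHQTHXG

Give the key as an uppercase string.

OVJOJKB

  i= 0: P-B = 14 → O
  i= 1: J-O = 21 → V
  i= 2: U-L =  9 → J
  i= 3: H-T = 14 → O
  i= 4: P-G =  9 → J
  i= 5: D-T = 10 → K
  i= 6: N-M =  1 → B
  i= 7: S-E = 14 → O
  i= 8: Y-D = 21 → V
  i= 9: H-Y =  9 → J
  i=10: Q-C = 14 → O
  i=11: T-K =  9 → J
  i=12: H-X = 10 → K
  i=13: X-W =  1 → B
  i=14: G-S = 14 → O
  shifts repeat with period 7: OVJOJKB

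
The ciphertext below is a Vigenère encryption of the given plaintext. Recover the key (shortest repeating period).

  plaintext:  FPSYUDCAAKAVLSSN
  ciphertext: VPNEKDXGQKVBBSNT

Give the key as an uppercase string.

  i= 0: V-F = 16 → Q
  i= 1: P-P =  0 → A
  i= 2: N-S = 21 → V
  i= 3: E-Y =  6 → G
  i= 4: K-U = 16 → Q
  i= 5: D-D =  0 → A
  i= 6: X-C = 21 → V
  i= 7: G-A =  6 → G
  i= 8: Q-A = 16 → Q
  i= 9: K-K =  0 → A
  i=10: V-A = 21 → V
  i=11: B-V =  6 → G
  i=12: B-L = 16 → Q
  i=13: S-S =  0 → A
  i=14: N-S = 21 → V
  i=15: T-N =  6 → G
  shifts repeat with period 4: QAVG

QAVG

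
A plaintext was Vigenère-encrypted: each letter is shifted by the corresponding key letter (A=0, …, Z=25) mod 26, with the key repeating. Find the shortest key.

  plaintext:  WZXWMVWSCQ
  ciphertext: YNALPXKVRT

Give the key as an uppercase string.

CODPD

  i= 0: Y-W =  2 → C
  i= 1: N-Z = 14 → O
  i= 2: A-X =  3 → D
  i= 3: L-W = 15 → P
  i= 4: P-M =  3 → D
  i= 5: X-V =  2 → C
  i= 6: K-W = 14 → O
  i= 7: V-S =  3 → D
  i= 8: R-C = 15 → P
  i= 9: T-Q =  3 → D
  shifts repeat with period 5: CODPD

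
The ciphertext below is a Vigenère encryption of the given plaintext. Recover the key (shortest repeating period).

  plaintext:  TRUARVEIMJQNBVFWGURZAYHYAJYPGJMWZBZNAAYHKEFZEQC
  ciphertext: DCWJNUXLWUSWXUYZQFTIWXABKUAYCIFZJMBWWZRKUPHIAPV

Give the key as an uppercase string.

  i= 0: D-T = 10 → K
  i= 1: C-R = 11 → L
  i= 2: W-U =  2 → C
  i= 3: J-A =  9 → J
  i= 4: N-R = 22 → W
  i= 5: U-V = 25 → Z
  i= 6: X-E = 19 → T
  i= 7: L-I =  3 → D
  i= 8: W-M = 10 → K
  i= 9: U-J = 11 → L
  i=10: S-Q =  2 → C
  i=11: W-N =  9 → J
  i=12: X-B = 22 → W
  i=13: U-V = 25 → Z
  i=14: Y-F = 19 → T
  i=15: Z-W =  3 → D
  i=16: Q-G = 10 → K
  i=17: F-U = 11 → L
  i=18: T-R =  2 → C
  i=19: I-Z =  9 → J
  i=20: W-A = 22 → W
  i=21: X-Y = 25 → Z
  i=22: A-H = 19 → T
  i=23: B-Y =  3 → D
  i=24: K-A = 10 → K
  i=25: U-J = 11 → L
  i=26: A-Y =  2 → C
  i=27: Y-P =  9 → J
  i=28: C-G = 22 → W
  i=29: I-J = 25 → Z
  i=30: F-M = 19 → T
  i=31: Z-W =  3 → D
  i=32: J-Z = 10 → K
  i=33: M-B = 11 → L
  i=34: B-Z =  2 → C
  i=35: W-N =  9 → J
  i=36: W-A = 22 → W
  i=37: Z-A = 25 → Z
  i=38: R-Y = 19 → T
  i=39: K-H =  3 → D
  i=40: U-K = 10 → K
  i=41: P-E = 11 → L
  i=42: H-F =  2 → C
  i=43: I-Z =  9 → J
  i=44: A-E = 22 → W
  i=45: P-Q = 25 → Z
  i=46: V-C = 19 → T
  shifts repeat with period 8: KLCJWZTD

KLCJWZTD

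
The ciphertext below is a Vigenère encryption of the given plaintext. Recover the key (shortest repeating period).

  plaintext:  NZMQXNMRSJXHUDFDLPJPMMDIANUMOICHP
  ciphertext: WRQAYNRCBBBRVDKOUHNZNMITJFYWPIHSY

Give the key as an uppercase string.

JSEKBAFL

  i= 0: W-N =  9 → J
  i= 1: R-Z = 18 → S
  i= 2: Q-M =  4 → E
  i= 3: A-Q = 10 → K
  i= 4: Y-X =  1 → B
  i= 5: N-N =  0 → A
  i= 6: R-M =  5 → F
  i= 7: C-R = 11 → L
  i= 8: B-S =  9 → J
  i= 9: B-J = 18 → S
  i=10: B-X =  4 → E
  i=11: R-H = 10 → K
  i=12: V-U =  1 → B
  i=13: D-D =  0 → A
  i=14: K-F =  5 → F
  i=15: O-D = 11 → L
  i=16: U-L =  9 → J
  i=17: H-P = 18 → S
  i=18: N-J =  4 → E
  i=19: Z-P = 10 → K
  i=20: N-M =  1 → B
  i=21: M-M =  0 → A
  i=22: I-D =  5 → F
  i=23: T-I = 11 → L
  i=24: J-A =  9 → J
  i=25: F-N = 18 → S
  i=26: Y-U =  4 → E
  i=27: W-M = 10 → K
  i=28: P-O =  1 → B
  i=29: I-I =  0 → A
  i=30: H-C =  5 → F
  i=31: S-H = 11 → L
  i=32: Y-P =  9 → J
  shifts repeat with period 8: JSEKBAFL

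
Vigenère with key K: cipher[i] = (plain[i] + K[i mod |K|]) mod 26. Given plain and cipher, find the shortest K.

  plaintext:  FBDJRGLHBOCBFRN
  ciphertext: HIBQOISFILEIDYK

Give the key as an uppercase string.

  i= 0: H-F =  2 → C
  i= 1: I-B =  7 → H
  i= 2: B-D = 24 → Y
  i= 3: Q-J =  7 → H
  i= 4: O-R = 23 → X
  i= 5: I-G =  2 → C
  i= 6: S-L =  7 → H
  i= 7: F-H = 24 → Y
  i= 8: I-B =  7 → H
  i= 9: L-O = 23 → X
  i=10: E-C =  2 → C
  i=11: I-B =  7 → H
  i=12: D-F = 24 → Y
  i=13: Y-R =  7 → H
  i=14: K-N = 23 → X
  shifts repeat with period 5: CHYHX

CHYHX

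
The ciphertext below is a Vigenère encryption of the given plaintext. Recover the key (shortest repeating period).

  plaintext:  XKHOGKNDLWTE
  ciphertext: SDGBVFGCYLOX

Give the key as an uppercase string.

  i= 0: S-X = 21 → V
  i= 1: D-K = 19 → T
  i= 2: G-H = 25 → Z
  i= 3: B-O = 13 → N
  i= 4: V-G = 15 → P
  i= 5: F-K = 21 → V
  i= 6: G-N = 19 → T
  i= 7: C-D = 25 → Z
  i= 8: Y-L = 13 → N
  i= 9: L-W = 15 → P
  i=10: O-T = 21 → V
  i=11: X-E = 19 → T
  shifts repeat with period 5: VTZNP

VTZNP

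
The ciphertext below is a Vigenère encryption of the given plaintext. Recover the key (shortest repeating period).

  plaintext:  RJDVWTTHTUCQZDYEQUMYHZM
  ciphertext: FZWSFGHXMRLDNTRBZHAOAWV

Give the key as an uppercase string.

OQTXJN

  i= 0: F-R = 14 → O
  i= 1: Z-J = 16 → Q
  i= 2: W-D = 19 → T
  i= 3: S-V = 23 → X
  i= 4: F-W =  9 → J
  i= 5: G-T = 13 → N
  i= 6: H-T = 14 → O
  i= 7: X-H = 16 → Q
  i= 8: M-T = 19 → T
  i= 9: R-U = 23 → X
  i=10: L-C =  9 → J
  i=11: D-Q = 13 → N
  i=12: N-Z = 14 → O
  i=13: T-D = 16 → Q
  i=14: R-Y = 19 → T
  i=15: B-E = 23 → X
  i=16: Z-Q =  9 → J
  i=17: H-U = 13 → N
  i=18: A-M = 14 → O
  i=19: O-Y = 16 → Q
  i=20: A-H = 19 → T
  i=21: W-Z = 23 → X
  i=22: V-M =  9 → J
  shifts repeat with period 6: OQTXJN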